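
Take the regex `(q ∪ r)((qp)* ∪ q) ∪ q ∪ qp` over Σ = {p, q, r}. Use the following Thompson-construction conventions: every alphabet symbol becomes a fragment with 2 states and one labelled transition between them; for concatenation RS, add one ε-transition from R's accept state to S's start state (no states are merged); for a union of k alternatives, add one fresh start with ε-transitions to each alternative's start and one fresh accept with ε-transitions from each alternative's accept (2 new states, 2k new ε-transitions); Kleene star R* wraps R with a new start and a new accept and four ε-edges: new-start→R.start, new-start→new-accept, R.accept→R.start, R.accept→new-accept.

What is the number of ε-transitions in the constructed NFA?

By structural recursion:
Each of the 8 symbol leaves contributes 0 ε-transitions.
  q ∪ r — 4 ε-transitions
  qp — 1 ε-transition
  (qp)* — 5 ε-transitions
  (qp)* ∪ q — 9 ε-transitions
  (q ∪ r)((qp)* ∪ q) — 14 ε-transitions
  qp — 1 ε-transition
  (q ∪ r)((qp)* ∪ q) ∪ q ∪ qp — 21 ε-transitions

21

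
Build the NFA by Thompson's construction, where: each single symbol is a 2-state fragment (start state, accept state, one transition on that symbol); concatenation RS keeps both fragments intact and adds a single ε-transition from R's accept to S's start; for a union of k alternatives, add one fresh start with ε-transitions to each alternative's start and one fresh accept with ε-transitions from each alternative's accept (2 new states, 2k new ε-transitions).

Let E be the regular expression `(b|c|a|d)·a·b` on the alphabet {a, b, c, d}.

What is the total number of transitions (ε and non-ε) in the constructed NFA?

Recursing over subexpressions:
Each of the 6 symbol leaves contributes 1 transition (1 symbol, 0 ε).
  b|c|a|d : 12 transitions (4 symbol, 8 ε)
  (b|c|a|d)·a·b : 16 transitions (6 symbol, 10 ε)

16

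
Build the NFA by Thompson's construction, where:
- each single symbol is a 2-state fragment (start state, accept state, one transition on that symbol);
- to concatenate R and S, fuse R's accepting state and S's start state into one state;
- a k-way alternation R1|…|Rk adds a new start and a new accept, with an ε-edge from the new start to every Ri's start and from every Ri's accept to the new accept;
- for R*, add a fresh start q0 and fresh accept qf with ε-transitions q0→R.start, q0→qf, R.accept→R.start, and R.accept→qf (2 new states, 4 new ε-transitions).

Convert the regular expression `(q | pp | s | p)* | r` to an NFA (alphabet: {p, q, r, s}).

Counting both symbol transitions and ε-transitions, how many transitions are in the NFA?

Bottom-up over the parse tree:
Each of the 6 symbol leaves contributes 1 transition (1 symbol, 0 ε).
  pp : 2 transitions (2 symbol, 0 ε)
  q | pp | s | p : 13 transitions (5 symbol, 8 ε)
  (q | pp | s | p)* : 17 transitions (5 symbol, 12 ε)
  (q | pp | s | p)* | r : 22 transitions (6 symbol, 16 ε)

22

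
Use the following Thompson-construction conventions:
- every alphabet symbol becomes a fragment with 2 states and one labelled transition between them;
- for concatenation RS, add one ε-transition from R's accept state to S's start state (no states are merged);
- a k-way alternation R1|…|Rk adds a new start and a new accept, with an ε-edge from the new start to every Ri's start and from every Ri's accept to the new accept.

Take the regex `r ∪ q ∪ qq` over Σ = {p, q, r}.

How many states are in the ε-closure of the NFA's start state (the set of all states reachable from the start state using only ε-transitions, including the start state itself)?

4

Work bottom-up. For each fragment F, track |ε-closure(F.start)| and whether F's accept lies in that closure (i.e. whether F accepts ε). A single-symbol fragment has closure size 1 and does not accept ε.
  qq : same as the first factor's closure: C = 1
  r ∪ q ∪ qq : new start ε-reaches every alternative's start; none of them accept ε, so the new accept is not reached: C = 1 + 1 + 1 + 1 = 4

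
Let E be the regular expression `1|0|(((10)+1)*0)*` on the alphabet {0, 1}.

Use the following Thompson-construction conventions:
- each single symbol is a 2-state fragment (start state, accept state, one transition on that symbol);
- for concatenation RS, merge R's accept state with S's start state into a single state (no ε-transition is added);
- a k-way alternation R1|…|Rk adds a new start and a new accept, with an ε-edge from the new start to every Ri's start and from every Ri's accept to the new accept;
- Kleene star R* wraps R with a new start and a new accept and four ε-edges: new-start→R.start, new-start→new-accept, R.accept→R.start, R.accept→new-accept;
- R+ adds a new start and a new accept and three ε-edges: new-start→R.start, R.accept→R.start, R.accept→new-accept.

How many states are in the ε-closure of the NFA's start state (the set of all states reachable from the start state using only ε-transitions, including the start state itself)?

Compute the ε-closure size of each fragment's start state recursively; a symbol fragment's start has no outgoing ε-edge, so its closure is just itself (size 1).
  10 → C equals the left operand's closure size = 1 (its accept is not ε-reachable, so the closure stops there)
  (10)+ → C = 1 + 1 = 2 (the body doesn't accept ε, so the new accept is not reached)
  (10)+1 → C equals the left operand's closure size = 2 (its accept is not ε-reachable, so the closure stops there)
  ((10)+1)* → the star's fresh start ε-reaches both the body's start and the fresh accept: C = 2 + 2 = 4
  ((10)+1)*0 → C = 4 + (1−1) = 4 (closure spills across the concat boundary because the left factor accepts ε)
  (((10)+1)*0)* → the star's fresh start ε-reaches both the body's start and the fresh accept: C = 2 + 4 = 6
  1|0|(((10)+1)*0)* → new start ε-reaches every alternative's start; at least one alternative accepts ε, so the union's new accept is reached too: C = 1 + 1 + 1 + 6 + 1 = 10

10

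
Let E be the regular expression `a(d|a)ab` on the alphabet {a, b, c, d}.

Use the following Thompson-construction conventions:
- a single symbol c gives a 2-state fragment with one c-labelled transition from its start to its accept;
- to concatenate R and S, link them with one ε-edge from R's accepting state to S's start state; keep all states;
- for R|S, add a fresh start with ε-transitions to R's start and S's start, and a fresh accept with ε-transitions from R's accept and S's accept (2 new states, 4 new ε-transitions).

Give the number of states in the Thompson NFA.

12

By structural recursion:
Each of the 5 symbol leaves contributes a 2-state fragment.
  d|a — 6 states
  a(d|a)ab — 12 states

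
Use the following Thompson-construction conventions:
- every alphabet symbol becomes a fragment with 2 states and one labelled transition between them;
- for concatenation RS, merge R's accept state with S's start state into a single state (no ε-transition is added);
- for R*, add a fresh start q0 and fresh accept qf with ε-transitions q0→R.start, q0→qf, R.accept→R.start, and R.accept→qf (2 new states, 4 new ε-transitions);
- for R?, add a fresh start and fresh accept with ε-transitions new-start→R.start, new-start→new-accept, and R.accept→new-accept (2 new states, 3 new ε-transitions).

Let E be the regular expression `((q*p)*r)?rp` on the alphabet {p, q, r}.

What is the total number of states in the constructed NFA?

12

Bottom-up over the parse tree:
Each of the 5 symbol leaves contributes a 2-state fragment.
  q* → 4 states
  q*p → 5 states
  (q*p)* → 7 states
  (q*p)*r → 8 states
  ((q*p)*r)? → 10 states
  ((q*p)*r)?rp → 12 states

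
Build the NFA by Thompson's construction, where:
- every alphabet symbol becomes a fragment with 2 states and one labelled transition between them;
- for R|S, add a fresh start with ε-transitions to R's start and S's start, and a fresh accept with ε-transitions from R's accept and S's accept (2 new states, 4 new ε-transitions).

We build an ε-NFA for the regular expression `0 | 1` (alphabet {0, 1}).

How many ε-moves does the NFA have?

4

By structural recursion:
Each of the 2 symbol leaves contributes 0 ε-transitions.
  0 | 1 : 4 ε-transitions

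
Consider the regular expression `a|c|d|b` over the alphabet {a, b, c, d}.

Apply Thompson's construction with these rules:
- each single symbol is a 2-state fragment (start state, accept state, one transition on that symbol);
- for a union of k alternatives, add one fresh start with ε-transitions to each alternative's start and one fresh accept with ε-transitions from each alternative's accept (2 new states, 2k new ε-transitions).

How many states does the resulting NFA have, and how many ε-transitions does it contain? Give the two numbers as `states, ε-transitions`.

10, 8

Bottom-up over the parse tree:
Each of the 4 symbol leaves contributes 2 states and 0 ε-transitions.
  a|c|d|b : 10 states, 8 ε-transitions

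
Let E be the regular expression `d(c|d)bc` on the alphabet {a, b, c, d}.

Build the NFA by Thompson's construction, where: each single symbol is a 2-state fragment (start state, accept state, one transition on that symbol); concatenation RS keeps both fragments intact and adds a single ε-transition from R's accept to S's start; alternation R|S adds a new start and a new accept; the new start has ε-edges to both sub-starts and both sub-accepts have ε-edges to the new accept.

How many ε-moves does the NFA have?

7

Bottom-up over the parse tree:
Each of the 5 symbol leaves contributes 0 ε-transitions.
  c|d : 4 ε-transitions
  d(c|d)bc : 7 ε-transitions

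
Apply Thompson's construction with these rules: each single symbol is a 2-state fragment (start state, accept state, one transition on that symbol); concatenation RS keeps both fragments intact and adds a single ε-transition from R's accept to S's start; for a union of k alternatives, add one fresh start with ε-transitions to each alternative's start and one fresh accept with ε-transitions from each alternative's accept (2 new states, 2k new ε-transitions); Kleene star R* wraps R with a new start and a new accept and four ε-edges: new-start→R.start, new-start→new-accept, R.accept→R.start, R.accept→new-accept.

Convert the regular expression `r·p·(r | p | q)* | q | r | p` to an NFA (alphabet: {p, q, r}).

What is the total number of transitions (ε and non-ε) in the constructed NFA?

28

By structural recursion:
Each of the 8 symbol leaves contributes 1 transition (1 symbol, 0 ε).
  r | p | q = 9 transitions (3 symbol, 6 ε)
  (r | p | q)* = 13 transitions (3 symbol, 10 ε)
  r·p·(r | p | q)* = 17 transitions (5 symbol, 12 ε)
  r·p·(r | p | q)* | q | r | p = 28 transitions (8 symbol, 20 ε)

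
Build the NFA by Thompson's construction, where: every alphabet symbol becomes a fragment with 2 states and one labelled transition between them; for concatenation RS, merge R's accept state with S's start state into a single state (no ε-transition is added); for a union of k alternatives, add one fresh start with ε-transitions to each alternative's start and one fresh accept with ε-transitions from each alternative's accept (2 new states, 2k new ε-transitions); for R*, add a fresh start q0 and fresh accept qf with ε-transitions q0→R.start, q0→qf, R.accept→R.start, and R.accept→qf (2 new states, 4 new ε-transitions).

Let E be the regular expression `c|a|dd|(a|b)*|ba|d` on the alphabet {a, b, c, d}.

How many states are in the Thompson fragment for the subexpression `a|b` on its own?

6

Fragment for `a|b`:
Each of the 2 symbol leaves contributes a 2-state fragment.
  a|b → 6 states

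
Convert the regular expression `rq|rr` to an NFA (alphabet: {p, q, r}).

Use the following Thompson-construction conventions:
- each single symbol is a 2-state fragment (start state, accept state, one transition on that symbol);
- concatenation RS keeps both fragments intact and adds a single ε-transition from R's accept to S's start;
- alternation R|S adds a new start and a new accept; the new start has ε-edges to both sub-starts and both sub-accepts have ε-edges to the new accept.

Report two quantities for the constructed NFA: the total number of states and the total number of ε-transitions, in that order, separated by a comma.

Per subexpression:
Each of the 4 symbol leaves contributes 2 states and 0 ε-transitions.
  rq : 4 states, 1 ε-transition
  rr : 4 states, 1 ε-transition
  rq|rr : 10 states, 6 ε-transitions

10, 6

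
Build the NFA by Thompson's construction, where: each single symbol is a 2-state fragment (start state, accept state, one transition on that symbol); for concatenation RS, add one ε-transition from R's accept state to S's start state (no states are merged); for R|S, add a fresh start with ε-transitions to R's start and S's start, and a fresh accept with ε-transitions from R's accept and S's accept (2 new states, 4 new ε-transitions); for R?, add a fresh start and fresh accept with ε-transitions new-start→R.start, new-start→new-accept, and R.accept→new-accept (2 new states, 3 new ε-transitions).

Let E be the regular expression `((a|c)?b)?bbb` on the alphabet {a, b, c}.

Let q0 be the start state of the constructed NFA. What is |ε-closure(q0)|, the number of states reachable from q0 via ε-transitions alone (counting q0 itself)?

9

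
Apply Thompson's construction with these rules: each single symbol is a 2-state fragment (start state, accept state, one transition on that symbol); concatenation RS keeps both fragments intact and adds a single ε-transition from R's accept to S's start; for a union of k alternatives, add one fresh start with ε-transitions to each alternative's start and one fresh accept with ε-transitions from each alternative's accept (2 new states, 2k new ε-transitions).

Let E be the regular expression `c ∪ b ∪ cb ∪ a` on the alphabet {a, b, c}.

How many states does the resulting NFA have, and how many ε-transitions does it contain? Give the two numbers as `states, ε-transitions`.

12, 9

By structural recursion:
Each of the 5 symbol leaves contributes 2 states and 0 ε-transitions.
  cb → 4 states, 1 ε-transition
  c ∪ b ∪ cb ∪ a → 12 states, 9 ε-transitions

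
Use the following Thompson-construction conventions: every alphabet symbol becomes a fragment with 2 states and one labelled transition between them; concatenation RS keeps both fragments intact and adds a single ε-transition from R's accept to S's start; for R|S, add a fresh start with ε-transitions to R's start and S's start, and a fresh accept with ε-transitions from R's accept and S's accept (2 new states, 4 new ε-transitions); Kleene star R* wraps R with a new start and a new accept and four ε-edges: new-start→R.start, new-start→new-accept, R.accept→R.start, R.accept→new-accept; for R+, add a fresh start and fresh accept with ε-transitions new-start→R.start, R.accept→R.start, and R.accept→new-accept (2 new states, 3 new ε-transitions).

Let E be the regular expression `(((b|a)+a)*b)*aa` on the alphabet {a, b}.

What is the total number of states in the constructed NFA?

Recursing over subexpressions:
Each of the 6 symbol leaves contributes a 2-state fragment.
  b|a → 6 states
  (b|a)+ → 8 states
  (b|a)+a → 10 states
  ((b|a)+a)* → 12 states
  ((b|a)+a)*b → 14 states
  (((b|a)+a)*b)* → 16 states
  (((b|a)+a)*b)*aa → 20 states

20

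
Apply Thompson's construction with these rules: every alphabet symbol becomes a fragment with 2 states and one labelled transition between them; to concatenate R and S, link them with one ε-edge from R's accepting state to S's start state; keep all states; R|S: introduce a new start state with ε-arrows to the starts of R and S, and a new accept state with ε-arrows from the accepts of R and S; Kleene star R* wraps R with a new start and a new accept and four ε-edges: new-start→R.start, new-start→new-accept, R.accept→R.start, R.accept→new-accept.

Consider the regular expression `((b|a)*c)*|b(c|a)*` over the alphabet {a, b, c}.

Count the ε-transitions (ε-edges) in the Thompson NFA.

26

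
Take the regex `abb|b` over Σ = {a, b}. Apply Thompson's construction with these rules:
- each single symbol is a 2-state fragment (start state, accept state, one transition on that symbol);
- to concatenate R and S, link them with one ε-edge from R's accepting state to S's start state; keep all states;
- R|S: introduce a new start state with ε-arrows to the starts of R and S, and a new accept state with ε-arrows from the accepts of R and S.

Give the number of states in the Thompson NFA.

By structural recursion:
Each of the 4 symbol leaves contributes a 2-state fragment.
  abb → 6 states
  abb|b → 10 states

10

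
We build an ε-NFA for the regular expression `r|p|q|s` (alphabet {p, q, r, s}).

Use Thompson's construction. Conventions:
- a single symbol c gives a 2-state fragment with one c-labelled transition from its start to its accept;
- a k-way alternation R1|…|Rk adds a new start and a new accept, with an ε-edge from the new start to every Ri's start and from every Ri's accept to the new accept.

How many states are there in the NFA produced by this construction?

Bottom-up over the parse tree:
Each of the 4 symbol leaves contributes a 2-state fragment.
  r|p|q|s → 10 states

10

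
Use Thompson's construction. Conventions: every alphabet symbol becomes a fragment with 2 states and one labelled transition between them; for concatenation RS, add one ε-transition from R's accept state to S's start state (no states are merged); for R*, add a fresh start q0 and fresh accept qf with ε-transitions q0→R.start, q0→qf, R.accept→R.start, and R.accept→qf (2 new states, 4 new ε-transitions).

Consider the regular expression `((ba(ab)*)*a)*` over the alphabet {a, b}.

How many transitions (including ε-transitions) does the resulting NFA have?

By structural recursion:
Each of the 5 symbol leaves contributes 1 transition (1 symbol, 0 ε).
  ab = 3 transitions (2 symbol, 1 ε)
  (ab)* = 7 transitions (2 symbol, 5 ε)
  ba(ab)* = 11 transitions (4 symbol, 7 ε)
  (ba(ab)*)* = 15 transitions (4 symbol, 11 ε)
  (ba(ab)*)*a = 17 transitions (5 symbol, 12 ε)
  ((ba(ab)*)*a)* = 21 transitions (5 symbol, 16 ε)

21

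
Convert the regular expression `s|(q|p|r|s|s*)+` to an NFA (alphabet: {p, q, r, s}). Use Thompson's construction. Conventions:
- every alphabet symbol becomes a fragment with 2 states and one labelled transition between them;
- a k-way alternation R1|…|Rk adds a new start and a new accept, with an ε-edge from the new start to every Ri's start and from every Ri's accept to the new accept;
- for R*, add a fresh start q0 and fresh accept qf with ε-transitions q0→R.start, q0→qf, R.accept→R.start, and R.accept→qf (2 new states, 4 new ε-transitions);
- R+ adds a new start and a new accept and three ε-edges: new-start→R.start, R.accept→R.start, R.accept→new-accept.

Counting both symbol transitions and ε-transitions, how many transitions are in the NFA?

27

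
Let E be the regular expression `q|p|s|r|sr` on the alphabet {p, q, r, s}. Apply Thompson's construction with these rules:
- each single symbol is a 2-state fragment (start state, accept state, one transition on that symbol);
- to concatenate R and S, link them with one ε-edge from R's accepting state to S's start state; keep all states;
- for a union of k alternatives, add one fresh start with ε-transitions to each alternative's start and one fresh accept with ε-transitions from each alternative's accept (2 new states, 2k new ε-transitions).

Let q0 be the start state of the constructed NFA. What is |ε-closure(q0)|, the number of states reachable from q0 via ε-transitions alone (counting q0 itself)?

6

Let C(F) = |ε-closure(F.start)| within fragment F, and note whether F accepts ε. Symbol fragments have C = 1 and do not accept ε. Then:
  sr → C equals the left operand's closure size = 1 (its accept is not ε-reachable, so the closure stops there)
  q|p|s|r|sr → C = 1 + 1 + 1 + 1 + 1 + 1 = 6 (the new accept is not ε-reachable since no branch accepts ε)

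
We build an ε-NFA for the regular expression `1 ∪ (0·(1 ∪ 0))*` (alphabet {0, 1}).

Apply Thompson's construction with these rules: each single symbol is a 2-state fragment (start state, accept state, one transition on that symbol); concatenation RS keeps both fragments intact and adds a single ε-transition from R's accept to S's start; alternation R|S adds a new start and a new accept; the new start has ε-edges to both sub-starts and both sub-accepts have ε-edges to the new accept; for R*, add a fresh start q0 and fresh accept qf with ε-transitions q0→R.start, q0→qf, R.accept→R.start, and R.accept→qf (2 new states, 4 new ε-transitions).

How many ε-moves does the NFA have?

Bottom-up over the parse tree:
Each of the 4 symbol leaves contributes 0 ε-transitions.
  1 ∪ 0 = 4 ε-transitions
  0·(1 ∪ 0) = 5 ε-transitions
  (0·(1 ∪ 0))* = 9 ε-transitions
  1 ∪ (0·(1 ∪ 0))* = 13 ε-transitions

13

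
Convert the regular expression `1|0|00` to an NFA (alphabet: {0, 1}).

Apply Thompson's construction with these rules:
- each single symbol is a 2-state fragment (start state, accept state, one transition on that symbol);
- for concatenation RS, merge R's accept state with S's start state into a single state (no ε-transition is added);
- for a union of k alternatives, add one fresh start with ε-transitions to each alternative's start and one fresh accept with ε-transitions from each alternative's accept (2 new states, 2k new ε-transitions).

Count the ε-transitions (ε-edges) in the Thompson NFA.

6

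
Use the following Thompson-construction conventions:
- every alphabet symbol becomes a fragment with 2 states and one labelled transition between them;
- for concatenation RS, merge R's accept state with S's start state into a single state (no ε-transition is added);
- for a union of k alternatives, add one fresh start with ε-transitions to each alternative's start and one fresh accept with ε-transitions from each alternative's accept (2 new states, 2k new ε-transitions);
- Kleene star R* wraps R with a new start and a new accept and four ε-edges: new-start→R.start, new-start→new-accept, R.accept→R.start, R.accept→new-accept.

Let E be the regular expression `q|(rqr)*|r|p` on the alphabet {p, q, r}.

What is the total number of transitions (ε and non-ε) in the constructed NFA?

18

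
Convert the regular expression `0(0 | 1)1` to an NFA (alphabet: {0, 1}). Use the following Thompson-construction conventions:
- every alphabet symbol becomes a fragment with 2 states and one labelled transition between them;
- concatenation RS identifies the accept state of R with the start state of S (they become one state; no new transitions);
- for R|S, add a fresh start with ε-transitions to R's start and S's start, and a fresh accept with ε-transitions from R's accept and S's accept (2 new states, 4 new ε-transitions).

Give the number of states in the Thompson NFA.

8

Bottom-up over the parse tree:
Each of the 4 symbol leaves contributes a 2-state fragment.
  0 | 1 = 6 states
  0(0 | 1)1 = 8 states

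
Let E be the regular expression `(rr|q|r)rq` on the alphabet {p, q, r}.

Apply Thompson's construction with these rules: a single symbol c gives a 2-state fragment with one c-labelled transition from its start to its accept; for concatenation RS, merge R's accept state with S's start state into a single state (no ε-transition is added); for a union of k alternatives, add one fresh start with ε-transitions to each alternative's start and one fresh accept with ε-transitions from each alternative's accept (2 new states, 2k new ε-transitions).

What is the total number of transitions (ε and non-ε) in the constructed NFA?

12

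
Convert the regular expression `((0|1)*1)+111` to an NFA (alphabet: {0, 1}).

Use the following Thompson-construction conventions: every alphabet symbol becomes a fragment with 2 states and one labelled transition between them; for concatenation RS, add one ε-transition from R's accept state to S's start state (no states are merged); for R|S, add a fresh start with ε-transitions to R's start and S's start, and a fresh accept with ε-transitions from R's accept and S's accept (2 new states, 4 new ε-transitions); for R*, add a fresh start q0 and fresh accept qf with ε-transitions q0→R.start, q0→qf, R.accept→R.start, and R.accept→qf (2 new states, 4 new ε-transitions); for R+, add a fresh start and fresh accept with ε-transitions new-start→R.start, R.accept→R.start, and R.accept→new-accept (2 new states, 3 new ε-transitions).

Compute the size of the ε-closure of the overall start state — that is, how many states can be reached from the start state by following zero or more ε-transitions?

Work bottom-up. For each fragment F, track |ε-closure(F.start)| and whether F's accept lies in that closure (i.e. whether F accepts ε). A single-symbol fragment has closure size 1 and does not accept ε.
  0|1 → new start ε-reaches every alternative's start; none of them accept ε, so the new accept is not reached: C = 1 + 1 + 1 = 3
  (0|1)* → C = 1 (new start) + 3 (body) + 1 (new accept) = 5
  (0|1)*1 → C = 5 + 1 = 6 (closure spills across the concat boundary because the left factor accepts ε)
  ((0|1)*1)+ → new start ε-reaches only the body's start; the new accept needs a symbol first: C = 1 + 6 = 7
  ((0|1)*1)+111 → C equals the left operand's closure size = 7 (its accept is not ε-reachable, so the closure stops there)

7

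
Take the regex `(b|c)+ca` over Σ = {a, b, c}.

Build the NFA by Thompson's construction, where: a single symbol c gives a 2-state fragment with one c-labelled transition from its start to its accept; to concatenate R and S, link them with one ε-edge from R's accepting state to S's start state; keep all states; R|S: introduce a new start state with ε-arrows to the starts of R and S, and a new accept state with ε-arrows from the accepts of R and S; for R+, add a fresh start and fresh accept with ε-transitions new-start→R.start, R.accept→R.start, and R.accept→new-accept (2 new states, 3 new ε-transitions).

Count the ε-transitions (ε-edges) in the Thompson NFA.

By structural recursion:
Each of the 4 symbol leaves contributes 0 ε-transitions.
  b|c → 4 ε-transitions
  (b|c)+ → 7 ε-transitions
  (b|c)+ca → 9 ε-transitions

9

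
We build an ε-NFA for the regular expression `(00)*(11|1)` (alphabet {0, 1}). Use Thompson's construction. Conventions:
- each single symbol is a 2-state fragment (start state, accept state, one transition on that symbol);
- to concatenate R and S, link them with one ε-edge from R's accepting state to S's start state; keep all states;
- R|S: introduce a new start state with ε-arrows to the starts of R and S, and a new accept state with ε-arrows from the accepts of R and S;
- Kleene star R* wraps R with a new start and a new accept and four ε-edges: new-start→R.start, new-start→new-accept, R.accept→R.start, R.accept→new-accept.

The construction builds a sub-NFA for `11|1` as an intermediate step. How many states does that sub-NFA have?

Fragment for `11|1`:
Each of the 3 symbol leaves contributes a 2-state fragment.
  11 : 4 states
  11|1 : 8 states

8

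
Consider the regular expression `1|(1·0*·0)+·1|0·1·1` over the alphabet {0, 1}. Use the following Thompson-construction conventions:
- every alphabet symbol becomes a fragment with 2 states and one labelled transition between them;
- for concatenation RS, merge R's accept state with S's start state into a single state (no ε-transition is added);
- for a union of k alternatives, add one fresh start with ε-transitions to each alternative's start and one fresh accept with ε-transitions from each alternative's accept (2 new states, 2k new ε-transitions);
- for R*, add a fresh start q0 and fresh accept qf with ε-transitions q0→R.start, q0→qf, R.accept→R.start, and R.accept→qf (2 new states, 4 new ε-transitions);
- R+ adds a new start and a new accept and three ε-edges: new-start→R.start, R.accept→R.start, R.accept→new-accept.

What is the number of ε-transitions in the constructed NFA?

Building bottom-up:
Each of the 8 symbol leaves contributes 0 ε-transitions.
  0* : 4 ε-transitions
  1·0*·0 : 4 ε-transitions
  (1·0*·0)+ : 7 ε-transitions
  (1·0*·0)+·1 : 7 ε-transitions
  0·1·1 : 0 ε-transitions
  1|(1·0*·0)+·1|0·1·1 : 13 ε-transitions

13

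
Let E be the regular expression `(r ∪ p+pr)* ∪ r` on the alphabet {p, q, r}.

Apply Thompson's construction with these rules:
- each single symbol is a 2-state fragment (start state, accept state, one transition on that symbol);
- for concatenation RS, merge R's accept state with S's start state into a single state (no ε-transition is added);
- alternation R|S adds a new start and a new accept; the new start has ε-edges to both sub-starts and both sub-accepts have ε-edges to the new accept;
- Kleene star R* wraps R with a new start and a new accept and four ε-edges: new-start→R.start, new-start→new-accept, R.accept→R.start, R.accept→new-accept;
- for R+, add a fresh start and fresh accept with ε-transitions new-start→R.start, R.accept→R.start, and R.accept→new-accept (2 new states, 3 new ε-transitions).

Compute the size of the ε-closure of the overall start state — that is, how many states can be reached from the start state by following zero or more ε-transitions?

9

Compute the ε-closure size of each fragment's start state recursively; a symbol fragment's start has no outgoing ε-edge, so its closure is just itself (size 1).
  p+ — new start ε-reaches only the body's start; the new accept needs a symbol first: |ε-closure| = 1 + 1 = 2
  p+pr — |ε-closure| equals the left operand's closure size = 2 (its accept is not ε-reachable, so the closure stops there)
  r ∪ p+pr — |ε-closure| = 1 + 1 + 2 = 4 (the new accept is not ε-reachable since no branch accepts ε)
  (r ∪ p+pr)* — |ε-closure| = 1 (new start) + 4 (body) + 1 (new accept) = 6
  (r ∪ p+pr)* ∪ r — new start ε-reaches every alternative's start; at least one alternative accepts ε, so the union's new accept is reached too: |ε-closure| = 1 + 6 + 1 + 1 = 9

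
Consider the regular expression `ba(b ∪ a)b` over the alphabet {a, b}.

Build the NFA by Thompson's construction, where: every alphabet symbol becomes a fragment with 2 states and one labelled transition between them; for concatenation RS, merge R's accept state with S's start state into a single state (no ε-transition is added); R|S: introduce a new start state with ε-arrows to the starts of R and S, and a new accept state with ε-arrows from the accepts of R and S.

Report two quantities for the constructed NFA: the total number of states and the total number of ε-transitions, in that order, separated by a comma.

9, 4

Bottom-up over the parse tree:
Each of the 5 symbol leaves contributes 2 states and 0 ε-transitions.
  b ∪ a : 6 states, 4 ε-transitions
  ba(b ∪ a)b : 9 states, 4 ε-transitions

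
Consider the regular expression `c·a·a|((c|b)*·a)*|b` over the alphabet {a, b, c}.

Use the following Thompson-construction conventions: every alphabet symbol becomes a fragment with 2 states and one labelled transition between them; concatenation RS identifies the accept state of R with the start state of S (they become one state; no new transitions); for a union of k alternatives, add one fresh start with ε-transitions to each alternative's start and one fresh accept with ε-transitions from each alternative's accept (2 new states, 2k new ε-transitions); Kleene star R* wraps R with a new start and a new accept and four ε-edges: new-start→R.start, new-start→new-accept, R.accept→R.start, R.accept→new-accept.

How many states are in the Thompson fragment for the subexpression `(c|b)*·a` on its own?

Fragment for `(c|b)*·a`:
Each of the 3 symbol leaves contributes a 2-state fragment.
  c|b → 6 states
  (c|b)* → 8 states
  (c|b)*·a → 9 states

9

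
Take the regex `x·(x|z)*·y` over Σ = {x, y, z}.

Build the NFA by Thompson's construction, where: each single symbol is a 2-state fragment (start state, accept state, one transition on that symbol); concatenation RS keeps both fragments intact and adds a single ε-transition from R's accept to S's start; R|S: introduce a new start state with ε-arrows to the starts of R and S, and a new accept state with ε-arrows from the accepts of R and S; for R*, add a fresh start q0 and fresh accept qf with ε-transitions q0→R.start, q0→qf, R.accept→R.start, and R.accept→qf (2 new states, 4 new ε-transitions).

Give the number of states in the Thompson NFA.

Recursing over subexpressions:
Each of the 4 symbol leaves contributes a 2-state fragment.
  x|z : 6 states
  (x|z)* : 8 states
  x·(x|z)*·y : 12 states

12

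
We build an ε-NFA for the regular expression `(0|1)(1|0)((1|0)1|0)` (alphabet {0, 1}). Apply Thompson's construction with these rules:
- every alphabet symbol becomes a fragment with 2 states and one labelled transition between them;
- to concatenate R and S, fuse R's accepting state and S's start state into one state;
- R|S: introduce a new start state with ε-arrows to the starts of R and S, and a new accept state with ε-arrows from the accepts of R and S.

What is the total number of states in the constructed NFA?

Recursing over subexpressions:
Each of the 8 symbol leaves contributes a 2-state fragment.
  0|1 — 6 states
  1|0 — 6 states
  1|0 — 6 states
  (1|0)1 — 7 states
  (1|0)1|0 — 11 states
  (0|1)(1|0)((1|0)1|0) — 21 states

21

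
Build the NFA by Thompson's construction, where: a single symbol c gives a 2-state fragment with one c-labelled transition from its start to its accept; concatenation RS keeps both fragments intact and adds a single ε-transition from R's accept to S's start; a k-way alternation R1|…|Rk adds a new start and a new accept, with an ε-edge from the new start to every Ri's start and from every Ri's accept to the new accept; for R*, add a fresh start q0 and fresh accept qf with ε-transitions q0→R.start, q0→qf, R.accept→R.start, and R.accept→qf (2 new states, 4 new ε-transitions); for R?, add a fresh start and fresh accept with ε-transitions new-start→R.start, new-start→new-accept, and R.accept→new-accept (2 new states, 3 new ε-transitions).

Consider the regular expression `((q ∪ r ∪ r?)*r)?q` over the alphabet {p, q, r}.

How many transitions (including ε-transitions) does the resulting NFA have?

Per subexpression:
Each of the 5 symbol leaves contributes 1 transition (1 symbol, 0 ε).
  r? : 4 transitions (1 symbol, 3 ε)
  q ∪ r ∪ r? : 12 transitions (3 symbol, 9 ε)
  (q ∪ r ∪ r?)* : 16 transitions (3 symbol, 13 ε)
  (q ∪ r ∪ r?)*r : 18 transitions (4 symbol, 14 ε)
  ((q ∪ r ∪ r?)*r)? : 21 transitions (4 symbol, 17 ε)
  ((q ∪ r ∪ r?)*r)?q : 23 transitions (5 symbol, 18 ε)

23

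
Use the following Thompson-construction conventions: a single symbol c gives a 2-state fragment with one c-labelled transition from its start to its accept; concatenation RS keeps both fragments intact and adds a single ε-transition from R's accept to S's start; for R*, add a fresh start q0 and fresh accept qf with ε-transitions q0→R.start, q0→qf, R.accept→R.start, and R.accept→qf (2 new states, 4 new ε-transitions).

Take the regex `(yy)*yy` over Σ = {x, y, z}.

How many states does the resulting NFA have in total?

10

Per subexpression:
Each of the 4 symbol leaves contributes a 2-state fragment.
  yy = 4 states
  (yy)* = 6 states
  (yy)*yy = 10 states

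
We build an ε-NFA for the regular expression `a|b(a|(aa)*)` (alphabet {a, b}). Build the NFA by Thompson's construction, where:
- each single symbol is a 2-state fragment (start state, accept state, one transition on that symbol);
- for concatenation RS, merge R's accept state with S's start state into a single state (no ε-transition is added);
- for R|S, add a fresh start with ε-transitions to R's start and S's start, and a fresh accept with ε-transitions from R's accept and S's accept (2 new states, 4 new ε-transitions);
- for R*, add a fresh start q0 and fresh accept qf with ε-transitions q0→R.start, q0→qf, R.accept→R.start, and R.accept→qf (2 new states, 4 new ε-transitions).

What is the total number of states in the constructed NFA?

Recursing over subexpressions:
Each of the 5 symbol leaves contributes a 2-state fragment.
  aa — 3 states
  (aa)* — 5 states
  a|(aa)* — 9 states
  b(a|(aa)*) — 10 states
  a|b(a|(aa)*) — 14 states

14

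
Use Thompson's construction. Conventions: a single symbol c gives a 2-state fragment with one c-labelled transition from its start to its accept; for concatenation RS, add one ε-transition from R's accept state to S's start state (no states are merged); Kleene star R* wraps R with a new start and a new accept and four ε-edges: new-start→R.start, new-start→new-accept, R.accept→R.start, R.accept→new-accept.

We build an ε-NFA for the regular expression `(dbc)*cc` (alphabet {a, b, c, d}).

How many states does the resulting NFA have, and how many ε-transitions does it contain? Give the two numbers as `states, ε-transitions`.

12, 8

Bottom-up over the parse tree:
Each of the 5 symbol leaves contributes 2 states and 0 ε-transitions.
  dbc — 6 states, 2 ε-transitions
  (dbc)* — 8 states, 6 ε-transitions
  (dbc)*cc — 12 states, 8 ε-transitions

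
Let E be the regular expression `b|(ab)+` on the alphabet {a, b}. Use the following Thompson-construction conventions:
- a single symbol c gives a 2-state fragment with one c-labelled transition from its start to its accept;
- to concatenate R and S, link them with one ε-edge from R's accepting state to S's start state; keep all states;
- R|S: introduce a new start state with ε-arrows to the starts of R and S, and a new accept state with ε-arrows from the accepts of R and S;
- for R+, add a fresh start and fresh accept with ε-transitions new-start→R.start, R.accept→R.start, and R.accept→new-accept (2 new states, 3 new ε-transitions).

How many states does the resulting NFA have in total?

Bottom-up over the parse tree:
Each of the 3 symbol leaves contributes a 2-state fragment.
  ab : 4 states
  (ab)+ : 6 states
  b|(ab)+ : 10 states

10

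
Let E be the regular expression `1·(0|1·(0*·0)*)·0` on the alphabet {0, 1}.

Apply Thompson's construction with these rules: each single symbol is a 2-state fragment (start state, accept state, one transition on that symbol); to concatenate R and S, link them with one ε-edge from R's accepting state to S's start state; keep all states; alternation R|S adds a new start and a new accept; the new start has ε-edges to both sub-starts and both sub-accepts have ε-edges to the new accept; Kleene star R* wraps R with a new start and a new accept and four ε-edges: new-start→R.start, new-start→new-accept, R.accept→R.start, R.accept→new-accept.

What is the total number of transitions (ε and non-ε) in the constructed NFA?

22

Bottom-up over the parse tree:
Each of the 6 symbol leaves contributes 1 transition (1 symbol, 0 ε).
  0* — 5 transitions (1 symbol, 4 ε)
  0*·0 — 7 transitions (2 symbol, 5 ε)
  (0*·0)* — 11 transitions (2 symbol, 9 ε)
  1·(0*·0)* — 13 transitions (3 symbol, 10 ε)
  0|1·(0*·0)* — 18 transitions (4 symbol, 14 ε)
  1·(0|1·(0*·0)*)·0 — 22 transitions (6 symbol, 16 ε)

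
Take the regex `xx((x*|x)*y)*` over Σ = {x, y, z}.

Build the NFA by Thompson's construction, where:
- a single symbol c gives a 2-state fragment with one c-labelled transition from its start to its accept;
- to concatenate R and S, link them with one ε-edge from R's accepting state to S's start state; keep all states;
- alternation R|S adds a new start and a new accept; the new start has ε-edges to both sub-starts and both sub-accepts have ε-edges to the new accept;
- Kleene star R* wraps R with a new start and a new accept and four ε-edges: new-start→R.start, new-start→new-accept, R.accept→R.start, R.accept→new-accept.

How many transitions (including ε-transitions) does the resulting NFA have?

24

Bottom-up over the parse tree:
Each of the 5 symbol leaves contributes 1 transition (1 symbol, 0 ε).
  x* : 5 transitions (1 symbol, 4 ε)
  x*|x : 10 transitions (2 symbol, 8 ε)
  (x*|x)* : 14 transitions (2 symbol, 12 ε)
  (x*|x)*y : 16 transitions (3 symbol, 13 ε)
  ((x*|x)*y)* : 20 transitions (3 symbol, 17 ε)
  xx((x*|x)*y)* : 24 transitions (5 symbol, 19 ε)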